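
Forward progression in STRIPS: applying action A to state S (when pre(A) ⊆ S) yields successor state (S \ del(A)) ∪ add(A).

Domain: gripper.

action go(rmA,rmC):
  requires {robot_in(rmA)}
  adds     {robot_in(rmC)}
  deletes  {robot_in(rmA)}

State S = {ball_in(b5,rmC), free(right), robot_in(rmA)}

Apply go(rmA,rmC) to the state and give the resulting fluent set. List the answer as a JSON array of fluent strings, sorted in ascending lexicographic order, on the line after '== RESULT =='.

Compute (S \ del) ∪ add:
  pre ⊆ S: {robot_in(rmA)} ⊆ S  — applicable
  S \ del = {ball_in(b5,rmC), free(right)}
  ∪ add   = {ball_in(b5,rmC), free(right), robot_in(rmC)}

== RESULT ==
["ball_in(b5,rmC)", "free(right)", "robot_in(rmC)"]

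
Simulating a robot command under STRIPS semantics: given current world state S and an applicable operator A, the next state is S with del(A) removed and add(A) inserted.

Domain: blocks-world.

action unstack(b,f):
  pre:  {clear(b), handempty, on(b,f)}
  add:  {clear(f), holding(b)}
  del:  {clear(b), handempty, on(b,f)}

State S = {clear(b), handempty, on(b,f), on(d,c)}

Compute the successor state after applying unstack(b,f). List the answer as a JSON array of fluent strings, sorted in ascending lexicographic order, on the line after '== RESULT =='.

Progress:
  pre ⊆ S: {clear(b), handempty, on(b,f)} ⊆ S  — applicable
  S \ del = {on(d,c)}
  ∪ add   = {clear(f), holding(b), on(d,c)}

== RESULT ==
["clear(f)", "holding(b)", "on(d,c)"]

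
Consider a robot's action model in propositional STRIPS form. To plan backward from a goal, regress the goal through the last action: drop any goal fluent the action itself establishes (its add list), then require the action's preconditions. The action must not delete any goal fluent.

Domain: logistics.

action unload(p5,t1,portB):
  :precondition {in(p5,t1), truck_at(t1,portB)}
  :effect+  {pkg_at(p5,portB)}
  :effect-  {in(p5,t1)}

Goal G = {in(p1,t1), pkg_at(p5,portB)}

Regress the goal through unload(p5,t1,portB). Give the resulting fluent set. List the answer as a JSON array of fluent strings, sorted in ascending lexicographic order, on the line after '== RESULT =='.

Compute (G \ add) ∪ pre:
  G ∩ del = {}  (empty — regression defined)
  G \ add = {in(p1,t1), pkg_at(p5,portB)} \ {pkg_at(p5,portB)} = {in(p1,t1)}
  ∪ pre   = {in(p1,t1)} ∪ {in(p5,t1), truck_at(t1,portB)}
          = {in(p1,t1), in(p5,t1), truck_at(t1,portB)}

== RESULT ==
["in(p1,t1)", "in(p5,t1)", "truck_at(t1,portB)"]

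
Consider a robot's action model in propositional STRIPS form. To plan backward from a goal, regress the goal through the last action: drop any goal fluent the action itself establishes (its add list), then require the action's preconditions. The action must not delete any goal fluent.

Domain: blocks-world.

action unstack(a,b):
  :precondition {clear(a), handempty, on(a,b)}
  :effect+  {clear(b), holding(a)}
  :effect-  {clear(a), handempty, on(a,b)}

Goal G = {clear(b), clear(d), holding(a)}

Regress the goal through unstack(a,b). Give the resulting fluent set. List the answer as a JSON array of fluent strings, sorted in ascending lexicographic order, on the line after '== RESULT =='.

Compute (G \ add) ∪ pre:
  G ∩ del = {}  (empty — regression defined)
  G \ add = {clear(b), clear(d), holding(a)} \ {clear(b), holding(a)} = {clear(d)}
  ∪ pre   = {clear(d)} ∪ {clear(a), handempty, on(a,b)}
          = {clear(a), clear(d), handempty, on(a,b)}

== RESULT ==
["clear(a)", "clear(d)", "handempty", "on(a,b)"]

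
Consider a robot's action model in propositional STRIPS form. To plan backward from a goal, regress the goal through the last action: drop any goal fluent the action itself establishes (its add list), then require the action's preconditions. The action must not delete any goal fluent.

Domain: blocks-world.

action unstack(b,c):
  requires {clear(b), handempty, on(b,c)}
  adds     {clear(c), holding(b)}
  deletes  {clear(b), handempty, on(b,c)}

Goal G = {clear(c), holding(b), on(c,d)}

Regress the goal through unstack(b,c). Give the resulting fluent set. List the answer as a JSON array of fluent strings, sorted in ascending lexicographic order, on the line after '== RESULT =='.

Regress:
  G ∩ del = {}  (empty — regression defined)
  G \ add = {clear(c), holding(b), on(c,d)} \ {clear(c), holding(b)} = {on(c,d)}
  ∪ pre   = {on(c,d)} ∪ {clear(b), handempty, on(b,c)}
          = {clear(b), handempty, on(b,c), on(c,d)}

== RESULT ==
["clear(b)", "handempty", "on(b,c)", "on(c,d)"]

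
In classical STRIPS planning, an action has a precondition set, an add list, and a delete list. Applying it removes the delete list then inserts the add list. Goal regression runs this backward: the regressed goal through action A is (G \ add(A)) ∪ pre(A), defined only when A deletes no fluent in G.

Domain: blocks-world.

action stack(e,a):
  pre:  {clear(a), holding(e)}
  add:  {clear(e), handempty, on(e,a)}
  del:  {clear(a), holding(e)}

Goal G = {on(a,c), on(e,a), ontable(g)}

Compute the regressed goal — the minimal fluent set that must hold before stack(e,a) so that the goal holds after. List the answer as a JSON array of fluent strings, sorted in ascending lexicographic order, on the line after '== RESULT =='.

Regress:
  G ∩ del = {}  (empty — regression defined)
  G \ add = {on(a,c), on(e,a), ontable(g)} \ {clear(e), handempty, on(e,a)} = {on(a,c), ontable(g)}
  ∪ pre   = {on(a,c), ontable(g)} ∪ {clear(a), holding(e)}
          = {clear(a), holding(e), on(a,c), ontable(g)}

== RESULT ==
["clear(a)", "holding(e)", "on(a,c)", "ontable(g)"]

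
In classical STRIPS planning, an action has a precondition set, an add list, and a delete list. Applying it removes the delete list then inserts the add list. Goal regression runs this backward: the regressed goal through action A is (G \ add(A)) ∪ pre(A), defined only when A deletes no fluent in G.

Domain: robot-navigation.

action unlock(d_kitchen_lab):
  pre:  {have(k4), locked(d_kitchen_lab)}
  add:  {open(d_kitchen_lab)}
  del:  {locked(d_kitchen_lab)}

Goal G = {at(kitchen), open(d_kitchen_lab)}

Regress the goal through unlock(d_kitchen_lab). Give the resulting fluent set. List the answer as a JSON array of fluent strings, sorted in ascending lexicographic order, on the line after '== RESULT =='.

Regress:
  G ∩ del = {}  (empty — regression defined)
  G \ add = {at(kitchen), open(d_kitchen_lab)} \ {open(d_kitchen_lab)} = {at(kitchen)}
  ∪ pre   = {at(kitchen)} ∪ {have(k4), locked(d_kitchen_lab)}
          = {at(kitchen), have(k4), locked(d_kitchen_lab)}

== RESULT ==
["at(kitchen)", "have(k4)", "locked(d_kitchen_lab)"]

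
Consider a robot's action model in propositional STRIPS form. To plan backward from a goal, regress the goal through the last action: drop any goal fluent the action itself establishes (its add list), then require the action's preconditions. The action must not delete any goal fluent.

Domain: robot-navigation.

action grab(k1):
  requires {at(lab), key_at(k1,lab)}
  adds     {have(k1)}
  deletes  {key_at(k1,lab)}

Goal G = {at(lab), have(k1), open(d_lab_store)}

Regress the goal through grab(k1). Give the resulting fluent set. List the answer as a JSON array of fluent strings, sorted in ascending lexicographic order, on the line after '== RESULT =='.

Compute (G \ add) ∪ pre:
  G ∩ del = {}  (empty — regression defined)
  G \ add = {at(lab), have(k1), open(d_lab_store)} \ {have(k1)} = {at(lab), open(d_lab_store)}
  ∪ pre   = {at(lab), open(d_lab_store)} ∪ {at(lab), key_at(k1,lab)}
          = {at(lab), key_at(k1,lab), open(d_lab_store)}

== RESULT ==
["at(lab)", "key_at(k1,lab)", "open(d_lab_store)"]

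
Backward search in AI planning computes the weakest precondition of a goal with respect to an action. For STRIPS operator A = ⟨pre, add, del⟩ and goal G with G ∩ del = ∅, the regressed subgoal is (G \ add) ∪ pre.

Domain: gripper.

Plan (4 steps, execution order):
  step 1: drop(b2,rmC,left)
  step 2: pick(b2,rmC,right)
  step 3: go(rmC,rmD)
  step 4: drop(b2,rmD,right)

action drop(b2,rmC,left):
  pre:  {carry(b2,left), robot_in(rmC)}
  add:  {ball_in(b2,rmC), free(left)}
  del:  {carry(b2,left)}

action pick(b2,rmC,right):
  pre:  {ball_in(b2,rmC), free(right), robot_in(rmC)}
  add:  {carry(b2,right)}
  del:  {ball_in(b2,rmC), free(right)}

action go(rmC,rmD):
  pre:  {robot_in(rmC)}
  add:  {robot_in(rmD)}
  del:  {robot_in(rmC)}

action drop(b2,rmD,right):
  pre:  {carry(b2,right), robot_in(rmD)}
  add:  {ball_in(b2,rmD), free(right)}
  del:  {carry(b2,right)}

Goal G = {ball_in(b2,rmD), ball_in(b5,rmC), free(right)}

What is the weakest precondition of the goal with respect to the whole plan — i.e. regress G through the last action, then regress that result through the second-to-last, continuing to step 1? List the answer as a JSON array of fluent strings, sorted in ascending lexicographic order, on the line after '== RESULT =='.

Work backward from the goal:
  through step 4 (drop(b2,rmD,right)): drop {ball_in(b2,rmD), free(right)}, keep {ball_in(b5,rmC)}, require {carry(b2,right), robot_in(rmD)}
    → {ball_in(b5,rmC), carry(b2,right), robot_in(rmD)}
  through step 3 (go(rmC,rmD)): drop {robot_in(rmD)}, keep {ball_in(b5,rmC), carry(b2,right)}, require {robot_in(rmC)}
    → {ball_in(b5,rmC), carry(b2,right), robot_in(rmC)}
  through step 2 (pick(b2,rmC,right)): drop {carry(b2,right)}, keep {ball_in(b5,rmC), robot_in(rmC)}, require {ball_in(b2,rmC), free(right), robot_in(rmC)}
    → {ball_in(b2,rmC), ball_in(b5,rmC), free(right), robot_in(rmC)}
  through step 1 (drop(b2,rmC,left)): drop {ball_in(b2,rmC)}, keep {ball_in(b5,rmC), free(right), robot_in(rmC)}, require {carry(b2,left), robot_in(rmC)}
    → {ball_in(b5,rmC), carry(b2,left), free(right), robot_in(rmC)}

== RESULT ==
["ball_in(b5,rmC)", "carry(b2,left)", "free(right)", "robot_in(rmC)"]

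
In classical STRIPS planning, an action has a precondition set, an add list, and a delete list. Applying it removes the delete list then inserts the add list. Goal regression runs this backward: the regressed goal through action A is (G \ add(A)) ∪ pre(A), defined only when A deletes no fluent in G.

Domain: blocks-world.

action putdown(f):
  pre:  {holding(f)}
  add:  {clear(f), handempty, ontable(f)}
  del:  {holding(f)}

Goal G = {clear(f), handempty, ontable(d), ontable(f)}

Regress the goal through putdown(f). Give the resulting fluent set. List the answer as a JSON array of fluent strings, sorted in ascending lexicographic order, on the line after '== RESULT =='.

Regress:
  G ∩ del = {}  (empty — regression defined)
  G \ add = {clear(f), handempty, ontable(d), ontable(f)} \ {clear(f), handempty, ontable(f)} = {ontable(d)}
  ∪ pre   = {ontable(d)} ∪ {holding(f)}
          = {holding(f), ontable(d)}

== RESULT ==
["holding(f)", "ontable(d)"]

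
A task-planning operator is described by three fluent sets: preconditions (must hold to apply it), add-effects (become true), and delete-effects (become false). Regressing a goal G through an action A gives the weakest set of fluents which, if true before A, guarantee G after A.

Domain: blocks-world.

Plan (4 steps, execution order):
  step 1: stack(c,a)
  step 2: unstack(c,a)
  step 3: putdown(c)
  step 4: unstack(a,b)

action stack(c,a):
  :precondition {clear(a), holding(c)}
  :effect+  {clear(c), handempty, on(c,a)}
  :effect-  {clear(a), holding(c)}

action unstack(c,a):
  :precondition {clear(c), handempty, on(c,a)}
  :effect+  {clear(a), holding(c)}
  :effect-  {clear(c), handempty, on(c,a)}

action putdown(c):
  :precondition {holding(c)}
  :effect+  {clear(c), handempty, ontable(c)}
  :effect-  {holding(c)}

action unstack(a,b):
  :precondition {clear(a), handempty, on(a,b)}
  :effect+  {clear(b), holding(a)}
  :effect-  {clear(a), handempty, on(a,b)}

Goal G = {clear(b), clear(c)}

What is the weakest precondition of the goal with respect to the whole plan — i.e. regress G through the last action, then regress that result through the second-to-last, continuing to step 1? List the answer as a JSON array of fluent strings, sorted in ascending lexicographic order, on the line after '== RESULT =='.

Regress step by step:
  through step 4 (unstack(a,b)): drop {clear(b)}, keep {clear(c)}, require {clear(a), handempty, on(a,b)}
    → {clear(a), clear(c), handempty, on(a,b)}
  through step 3 (putdown(c)): drop {clear(c), handempty}, keep {clear(a), on(a,b)}, require {holding(c)}
    → {clear(a), holding(c), on(a,b)}
  through step 2 (unstack(c,a)): drop {clear(a), holding(c)}, keep {on(a,b)}, require {clear(c), handempty, on(c,a)}
    → {clear(c), handempty, on(a,b), on(c,a)}
  through step 1 (stack(c,a)): drop {clear(c), handempty, on(c,a)}, keep {on(a,b)}, require {clear(a), holding(c)}
    → {clear(a), holding(c), on(a,b)}

== RESULT ==
["clear(a)", "holding(c)", "on(a,b)"]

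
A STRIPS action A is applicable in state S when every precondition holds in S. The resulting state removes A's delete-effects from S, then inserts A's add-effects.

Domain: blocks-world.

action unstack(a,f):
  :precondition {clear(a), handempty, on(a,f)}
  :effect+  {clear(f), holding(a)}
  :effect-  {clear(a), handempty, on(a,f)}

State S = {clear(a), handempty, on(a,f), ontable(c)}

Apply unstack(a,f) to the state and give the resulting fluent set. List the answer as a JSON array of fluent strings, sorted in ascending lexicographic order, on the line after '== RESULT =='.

Progress:
  pre ⊆ S: {clear(a), handempty, on(a,f)} ⊆ S  — applicable
  S \ del = {ontable(c)}
  ∪ add   = {clear(f), holding(a), ontable(c)}

== RESULT ==
["clear(f)", "holding(a)", "ontable(c)"]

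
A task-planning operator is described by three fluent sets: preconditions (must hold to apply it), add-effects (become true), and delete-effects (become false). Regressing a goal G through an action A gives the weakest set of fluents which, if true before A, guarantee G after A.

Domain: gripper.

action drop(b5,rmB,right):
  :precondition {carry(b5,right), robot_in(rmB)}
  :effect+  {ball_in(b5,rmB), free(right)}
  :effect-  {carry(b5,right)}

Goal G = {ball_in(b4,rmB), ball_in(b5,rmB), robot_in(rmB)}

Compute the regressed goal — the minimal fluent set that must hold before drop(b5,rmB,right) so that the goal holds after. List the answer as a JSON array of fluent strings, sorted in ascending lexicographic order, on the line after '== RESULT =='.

Regress:
  G ∩ del = {}  (empty — regression defined)
  G \ add = {ball_in(b4,rmB), ball_in(b5,rmB), robot_in(rmB)} \ {ball_in(b5,rmB), free(right)} = {ball_in(b4,rmB), robot_in(rmB)}
  ∪ pre   = {ball_in(b4,rmB), robot_in(rmB)} ∪ {carry(b5,right), robot_in(rmB)}
          = {ball_in(b4,rmB), carry(b5,right), robot_in(rmB)}

== RESULT ==
["ball_in(b4,rmB)", "carry(b5,right)", "robot_in(rmB)"]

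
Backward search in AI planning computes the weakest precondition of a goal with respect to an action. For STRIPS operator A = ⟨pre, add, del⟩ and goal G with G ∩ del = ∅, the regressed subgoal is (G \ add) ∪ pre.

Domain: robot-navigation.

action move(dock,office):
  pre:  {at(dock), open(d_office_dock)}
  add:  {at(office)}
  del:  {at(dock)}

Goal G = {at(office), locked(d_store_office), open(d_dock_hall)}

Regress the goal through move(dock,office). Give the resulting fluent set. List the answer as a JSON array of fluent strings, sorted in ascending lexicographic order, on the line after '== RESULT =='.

Regress:
  G ∩ del = {}  (empty — regression defined)
  G \ add = {at(office), locked(d_store_office), open(d_dock_hall)} \ {at(office)} = {locked(d_store_office), open(d_dock_hall)}
  ∪ pre   = {locked(d_store_office), open(d_dock_hall)} ∪ {at(dock), open(d_office_dock)}
          = {at(dock), locked(d_store_office), open(d_dock_hall), open(d_office_dock)}

== RESULT ==
["at(dock)", "locked(d_store_office)", "open(d_dock_hall)", "open(d_office_dock)"]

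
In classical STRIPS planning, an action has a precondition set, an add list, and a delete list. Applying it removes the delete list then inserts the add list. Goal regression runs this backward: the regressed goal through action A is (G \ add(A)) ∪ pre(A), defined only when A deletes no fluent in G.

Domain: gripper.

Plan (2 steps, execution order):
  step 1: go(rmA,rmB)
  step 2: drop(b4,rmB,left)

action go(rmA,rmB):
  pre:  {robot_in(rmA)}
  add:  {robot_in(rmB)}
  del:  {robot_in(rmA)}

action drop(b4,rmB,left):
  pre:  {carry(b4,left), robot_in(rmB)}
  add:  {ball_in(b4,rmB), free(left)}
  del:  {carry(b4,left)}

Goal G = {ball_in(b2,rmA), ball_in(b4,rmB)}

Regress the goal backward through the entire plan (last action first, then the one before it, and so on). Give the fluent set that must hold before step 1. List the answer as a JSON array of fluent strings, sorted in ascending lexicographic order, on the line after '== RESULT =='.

Regress step by step:
  through step 2 (drop(b4,rmB,left)): drop {ball_in(b4,rmB)}, keep {ball_in(b2,rmA)}, require {carry(b4,left), robot_in(rmB)}
    → {ball_in(b2,rmA), carry(b4,left), robot_in(rmB)}
  through step 1 (go(rmA,rmB)): drop {robot_in(rmB)}, keep {ball_in(b2,rmA), carry(b4,left)}, require {robot_in(rmA)}
    → {ball_in(b2,rmA), carry(b4,left), robot_in(rmA)}

== RESULT ==
["ball_in(b2,rmA)", "carry(b4,left)", "robot_in(rmA)"]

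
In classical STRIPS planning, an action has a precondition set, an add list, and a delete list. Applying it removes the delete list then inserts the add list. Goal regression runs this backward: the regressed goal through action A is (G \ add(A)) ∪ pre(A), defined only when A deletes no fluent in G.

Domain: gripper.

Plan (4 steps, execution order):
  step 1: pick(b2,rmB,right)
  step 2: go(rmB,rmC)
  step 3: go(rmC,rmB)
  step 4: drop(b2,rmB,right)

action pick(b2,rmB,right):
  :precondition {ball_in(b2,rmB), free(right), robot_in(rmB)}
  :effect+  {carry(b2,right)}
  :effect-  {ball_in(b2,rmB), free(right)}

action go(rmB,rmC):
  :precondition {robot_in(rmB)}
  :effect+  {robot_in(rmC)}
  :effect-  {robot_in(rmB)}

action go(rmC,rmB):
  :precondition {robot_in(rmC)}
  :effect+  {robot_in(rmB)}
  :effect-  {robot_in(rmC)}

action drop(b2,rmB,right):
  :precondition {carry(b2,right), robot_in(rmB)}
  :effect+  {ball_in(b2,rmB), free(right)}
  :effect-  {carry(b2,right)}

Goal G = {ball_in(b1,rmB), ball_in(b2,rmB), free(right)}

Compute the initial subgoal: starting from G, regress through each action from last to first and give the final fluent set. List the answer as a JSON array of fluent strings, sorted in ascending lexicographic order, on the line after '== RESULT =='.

Regress step by step:
  through step 4 (drop(b2,rmB,right)): drop {ball_in(b2,rmB), free(right)}, keep {ball_in(b1,rmB)}, require {carry(b2,right), robot_in(rmB)}
    → {ball_in(b1,rmB), carry(b2,right), robot_in(rmB)}
  through step 3 (go(rmC,rmB)): drop {robot_in(rmB)}, keep {ball_in(b1,rmB), carry(b2,right)}, require {robot_in(rmC)}
    → {ball_in(b1,rmB), carry(b2,right), robot_in(rmC)}
  through step 2 (go(rmB,rmC)): drop {robot_in(rmC)}, keep {ball_in(b1,rmB), carry(b2,right)}, require {robot_in(rmB)}
    → {ball_in(b1,rmB), carry(b2,right), robot_in(rmB)}
  through step 1 (pick(b2,rmB,right)): drop {carry(b2,right)}, keep {ball_in(b1,rmB), robot_in(rmB)}, require {ball_in(b2,rmB), free(right), robot_in(rmB)}
    → {ball_in(b1,rmB), ball_in(b2,rmB), free(right), robot_in(rmB)}

== RESULT ==
["ball_in(b1,rmB)", "ball_in(b2,rmB)", "free(right)", "robot_in(rmB)"]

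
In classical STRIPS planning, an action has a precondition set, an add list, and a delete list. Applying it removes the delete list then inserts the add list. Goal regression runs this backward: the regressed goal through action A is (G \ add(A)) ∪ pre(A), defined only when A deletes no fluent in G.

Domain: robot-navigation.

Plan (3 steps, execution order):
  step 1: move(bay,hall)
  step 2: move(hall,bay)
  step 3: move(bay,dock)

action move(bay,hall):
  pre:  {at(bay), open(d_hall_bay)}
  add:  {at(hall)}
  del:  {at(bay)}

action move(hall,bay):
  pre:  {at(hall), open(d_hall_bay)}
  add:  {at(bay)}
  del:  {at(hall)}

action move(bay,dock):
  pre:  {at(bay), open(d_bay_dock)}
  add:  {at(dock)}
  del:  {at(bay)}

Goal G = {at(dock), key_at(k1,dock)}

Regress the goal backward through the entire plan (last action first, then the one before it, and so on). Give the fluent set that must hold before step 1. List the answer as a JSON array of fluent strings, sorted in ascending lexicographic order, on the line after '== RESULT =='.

Work backward from the goal:
  through step 3 (move(bay,dock)): drop {at(dock)}, keep {key_at(k1,dock)}, require {at(bay), open(d_bay_dock)}
    → {at(bay), key_at(k1,dock), open(d_bay_dock)}
  through step 2 (move(hall,bay)): drop {at(bay)}, keep {key_at(k1,dock), open(d_bay_dock)}, require {at(hall), open(d_hall_bay)}
    → {at(hall), key_at(k1,dock), open(d_bay_dock), open(d_hall_bay)}
  through step 1 (move(bay,hall)): drop {at(hall)}, keep {key_at(k1,dock), open(d_bay_dock), open(d_hall_bay)}, require {at(bay), open(d_hall_bay)}
    → {at(bay), key_at(k1,dock), open(d_bay_dock), open(d_hall_bay)}

== RESULT ==
["at(bay)", "key_at(k1,dock)", "open(d_bay_dock)", "open(d_hall_bay)"]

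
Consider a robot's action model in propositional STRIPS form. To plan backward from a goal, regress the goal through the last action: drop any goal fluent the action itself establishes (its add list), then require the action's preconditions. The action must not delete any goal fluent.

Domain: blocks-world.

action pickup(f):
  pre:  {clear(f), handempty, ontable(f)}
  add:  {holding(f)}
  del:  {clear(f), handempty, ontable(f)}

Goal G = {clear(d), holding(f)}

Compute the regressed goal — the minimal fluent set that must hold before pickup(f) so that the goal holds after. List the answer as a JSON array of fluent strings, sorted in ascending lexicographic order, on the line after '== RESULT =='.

Regress:
  G ∩ del = {}  (empty — regression defined)
  G \ add = {clear(d), holding(f)} \ {holding(f)} = {clear(d)}
  ∪ pre   = {clear(d)} ∪ {clear(f), handempty, ontable(f)}
          = {clear(d), clear(f), handempty, ontable(f)}

== RESULT ==
["clear(d)", "clear(f)", "handempty", "ontable(f)"]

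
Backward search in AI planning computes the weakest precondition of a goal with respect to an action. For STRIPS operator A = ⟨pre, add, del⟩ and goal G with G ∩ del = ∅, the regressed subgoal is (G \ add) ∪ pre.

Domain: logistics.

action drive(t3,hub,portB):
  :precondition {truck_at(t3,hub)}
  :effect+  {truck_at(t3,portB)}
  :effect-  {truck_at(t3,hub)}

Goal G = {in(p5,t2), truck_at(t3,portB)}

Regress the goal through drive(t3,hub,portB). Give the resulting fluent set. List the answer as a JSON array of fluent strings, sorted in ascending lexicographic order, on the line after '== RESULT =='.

Compute (G \ add) ∪ pre:
  G ∩ del = {}  (empty — regression defined)
  G \ add = {in(p5,t2), truck_at(t3,portB)} \ {truck_at(t3,portB)} = {in(p5,t2)}
  ∪ pre   = {in(p5,t2)} ∪ {truck_at(t3,hub)}
          = {in(p5,t2), truck_at(t3,hub)}

== RESULT ==
["in(p5,t2)", "truck_at(t3,hub)"]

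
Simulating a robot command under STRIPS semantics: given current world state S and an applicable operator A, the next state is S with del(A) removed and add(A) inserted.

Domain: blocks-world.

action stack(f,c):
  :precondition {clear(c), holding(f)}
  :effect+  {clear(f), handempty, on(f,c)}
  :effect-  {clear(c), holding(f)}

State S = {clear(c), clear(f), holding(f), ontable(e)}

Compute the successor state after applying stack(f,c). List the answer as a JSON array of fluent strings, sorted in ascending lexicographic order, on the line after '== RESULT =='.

Progress:
  pre ⊆ S: {clear(c), holding(f)} ⊆ S  — applicable
  S \ del = {clear(f), ontable(e)}
  ∪ add   = {clear(f), handempty, on(f,c), ontable(e)}

== RESULT ==
["clear(f)", "handempty", "on(f,c)", "ontable(e)"]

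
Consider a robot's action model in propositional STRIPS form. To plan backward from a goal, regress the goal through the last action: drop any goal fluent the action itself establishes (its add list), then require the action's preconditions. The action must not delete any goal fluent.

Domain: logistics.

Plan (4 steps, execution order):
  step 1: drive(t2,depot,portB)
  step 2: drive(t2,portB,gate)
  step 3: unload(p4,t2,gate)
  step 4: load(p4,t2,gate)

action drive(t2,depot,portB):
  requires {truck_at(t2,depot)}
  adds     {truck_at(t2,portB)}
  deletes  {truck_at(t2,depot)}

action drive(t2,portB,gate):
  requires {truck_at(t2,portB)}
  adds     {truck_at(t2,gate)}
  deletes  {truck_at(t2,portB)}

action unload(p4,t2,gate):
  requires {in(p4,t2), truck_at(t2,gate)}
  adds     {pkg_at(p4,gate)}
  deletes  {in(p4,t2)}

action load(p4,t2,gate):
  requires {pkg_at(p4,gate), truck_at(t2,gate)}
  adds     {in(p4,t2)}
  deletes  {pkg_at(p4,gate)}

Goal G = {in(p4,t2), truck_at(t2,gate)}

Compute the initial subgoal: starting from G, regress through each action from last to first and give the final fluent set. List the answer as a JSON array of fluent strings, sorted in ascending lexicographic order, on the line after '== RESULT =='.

Work backward from the goal:
  through step 4 (load(p4,t2,gate)): drop {in(p4,t2)}, keep {truck_at(t2,gate)}, require {pkg_at(p4,gate), truck_at(t2,gate)}
    → {pkg_at(p4,gate), truck_at(t2,gate)}
  through step 3 (unload(p4,t2,gate)): drop {pkg_at(p4,gate)}, keep {truck_at(t2,gate)}, require {in(p4,t2), truck_at(t2,gate)}
    → {in(p4,t2), truck_at(t2,gate)}
  through step 2 (drive(t2,portB,gate)): drop {truck_at(t2,gate)}, keep {in(p4,t2)}, require {truck_at(t2,portB)}
    → {in(p4,t2), truck_at(t2,portB)}
  through step 1 (drive(t2,depot,portB)): drop {truck_at(t2,portB)}, keep {in(p4,t2)}, require {truck_at(t2,depot)}
    → {in(p4,t2), truck_at(t2,depot)}

== RESULT ==
["in(p4,t2)", "truck_at(t2,depot)"]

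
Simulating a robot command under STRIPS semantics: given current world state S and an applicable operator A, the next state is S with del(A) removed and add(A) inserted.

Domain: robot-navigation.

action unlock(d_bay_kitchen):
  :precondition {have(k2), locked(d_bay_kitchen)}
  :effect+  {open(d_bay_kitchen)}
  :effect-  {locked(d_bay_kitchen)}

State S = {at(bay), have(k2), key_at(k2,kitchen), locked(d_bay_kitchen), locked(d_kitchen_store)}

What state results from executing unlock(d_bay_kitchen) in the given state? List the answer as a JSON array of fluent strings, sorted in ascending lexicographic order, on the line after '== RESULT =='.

Progress:
  pre ⊆ S: {have(k2), locked(d_bay_kitchen)} ⊆ S  — applicable
  S \ del = {at(bay), have(k2), key_at(k2,kitchen), locked(d_kitchen_store)}
  ∪ add   = {at(bay), have(k2), key_at(k2,kitchen), locked(d_kitchen_store), open(d_bay_kitchen)}

== RESULT ==
["at(bay)", "have(k2)", "key_at(k2,kitchen)", "locked(d_kitchen_store)", "open(d_bay_kitchen)"]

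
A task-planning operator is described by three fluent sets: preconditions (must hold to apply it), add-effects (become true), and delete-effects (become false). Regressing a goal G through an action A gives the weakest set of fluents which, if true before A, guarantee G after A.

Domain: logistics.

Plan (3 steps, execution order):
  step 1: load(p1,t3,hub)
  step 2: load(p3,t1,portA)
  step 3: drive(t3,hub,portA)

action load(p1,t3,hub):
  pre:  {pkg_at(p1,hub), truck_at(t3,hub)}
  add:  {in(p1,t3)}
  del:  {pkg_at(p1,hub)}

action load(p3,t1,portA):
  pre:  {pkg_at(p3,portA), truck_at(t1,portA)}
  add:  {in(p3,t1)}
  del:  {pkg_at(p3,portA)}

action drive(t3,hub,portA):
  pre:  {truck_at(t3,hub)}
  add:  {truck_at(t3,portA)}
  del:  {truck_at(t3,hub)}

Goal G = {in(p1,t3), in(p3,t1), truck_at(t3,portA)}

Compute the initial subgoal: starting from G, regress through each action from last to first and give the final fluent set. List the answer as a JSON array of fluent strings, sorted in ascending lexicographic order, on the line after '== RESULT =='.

Work backward from the goal:
  through step 3 (drive(t3,hub,portA)): drop {truck_at(t3,portA)}, keep {in(p1,t3), in(p3,t1)}, require {truck_at(t3,hub)}
    → {in(p1,t3), in(p3,t1), truck_at(t3,hub)}
  through step 2 (load(p3,t1,portA)): drop {in(p3,t1)}, keep {in(p1,t3), truck_at(t3,hub)}, require {pkg_at(p3,portA), truck_at(t1,portA)}
    → {in(p1,t3), pkg_at(p3,portA), truck_at(t1,portA), truck_at(t3,hub)}
  through step 1 (load(p1,t3,hub)): drop {in(p1,t3)}, keep {pkg_at(p3,portA), truck_at(t1,portA), truck_at(t3,hub)}, require {pkg_at(p1,hub), truck_at(t3,hub)}
    → {pkg_at(p1,hub), pkg_at(p3,portA), truck_at(t1,portA), truck_at(t3,hub)}

== RESULT ==
["pkg_at(p1,hub)", "pkg_at(p3,portA)", "truck_at(t1,portA)", "truck_at(t3,hub)"]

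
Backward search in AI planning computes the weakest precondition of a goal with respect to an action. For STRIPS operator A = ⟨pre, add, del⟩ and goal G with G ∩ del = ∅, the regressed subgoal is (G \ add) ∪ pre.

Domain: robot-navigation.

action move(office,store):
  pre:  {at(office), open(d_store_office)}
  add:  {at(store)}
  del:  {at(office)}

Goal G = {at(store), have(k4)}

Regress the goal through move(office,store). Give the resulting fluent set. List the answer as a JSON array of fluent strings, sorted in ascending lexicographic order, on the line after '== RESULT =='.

Regress:
  G ∩ del = {}  (empty — regression defined)
  G \ add = {at(store), have(k4)} \ {at(store)} = {have(k4)}
  ∪ pre   = {have(k4)} ∪ {at(office), open(d_store_office)}
          = {at(office), have(k4), open(d_store_office)}

== RESULT ==
["at(office)", "have(k4)", "open(d_store_office)"]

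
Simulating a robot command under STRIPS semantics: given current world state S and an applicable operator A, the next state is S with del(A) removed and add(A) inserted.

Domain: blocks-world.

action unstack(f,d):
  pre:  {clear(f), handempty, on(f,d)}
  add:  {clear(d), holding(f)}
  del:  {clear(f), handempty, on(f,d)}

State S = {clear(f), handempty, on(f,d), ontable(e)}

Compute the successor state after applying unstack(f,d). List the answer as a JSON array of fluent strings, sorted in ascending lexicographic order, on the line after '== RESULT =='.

Progress:
  pre ⊆ S: {clear(f), handempty, on(f,d)} ⊆ S  — applicable
  S \ del = {ontable(e)}
  ∪ add   = {clear(d), holding(f), ontable(e)}

== RESULT ==
["clear(d)", "holding(f)", "ontable(e)"]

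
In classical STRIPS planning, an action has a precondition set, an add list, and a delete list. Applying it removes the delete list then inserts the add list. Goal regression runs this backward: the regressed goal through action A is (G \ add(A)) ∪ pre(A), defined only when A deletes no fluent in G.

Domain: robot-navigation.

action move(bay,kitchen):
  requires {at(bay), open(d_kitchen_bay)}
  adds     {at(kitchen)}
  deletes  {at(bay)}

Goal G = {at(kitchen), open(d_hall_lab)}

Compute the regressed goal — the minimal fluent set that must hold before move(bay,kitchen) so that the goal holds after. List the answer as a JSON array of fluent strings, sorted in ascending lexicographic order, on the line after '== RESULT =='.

Regress:
  G ∩ del = {}  (empty — regression defined)
  G \ add = {at(kitchen), open(d_hall_lab)} \ {at(kitchen)} = {open(d_hall_lab)}
  ∪ pre   = {open(d_hall_lab)} ∪ {at(bay), open(d_kitchen_bay)}
          = {at(bay), open(d_hall_lab), open(d_kitchen_bay)}

== RESULT ==
["at(bay)", "open(d_hall_lab)", "open(d_kitchen_bay)"]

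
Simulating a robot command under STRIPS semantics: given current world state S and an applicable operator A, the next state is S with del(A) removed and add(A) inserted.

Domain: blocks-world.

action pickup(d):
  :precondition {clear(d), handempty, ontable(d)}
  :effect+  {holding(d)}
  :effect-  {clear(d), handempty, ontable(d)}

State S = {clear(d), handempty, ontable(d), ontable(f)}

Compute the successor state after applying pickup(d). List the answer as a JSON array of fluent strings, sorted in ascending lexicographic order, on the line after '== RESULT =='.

Compute (S \ del) ∪ add:
  pre ⊆ S: {clear(d), handempty, ontable(d)} ⊆ S  — applicable
  S \ del = {ontable(f)}
  ∪ add   = {holding(d), ontable(f)}

== RESULT ==
["holding(d)", "ontable(f)"]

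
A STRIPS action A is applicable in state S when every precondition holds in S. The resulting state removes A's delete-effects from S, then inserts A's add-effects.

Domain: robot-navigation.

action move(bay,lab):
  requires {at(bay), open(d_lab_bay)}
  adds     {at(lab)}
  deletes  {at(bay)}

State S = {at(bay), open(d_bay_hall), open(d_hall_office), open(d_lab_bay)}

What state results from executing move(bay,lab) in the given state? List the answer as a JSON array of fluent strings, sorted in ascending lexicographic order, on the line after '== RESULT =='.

Progress:
  pre ⊆ S: {at(bay), open(d_lab_bay)} ⊆ S  — applicable
  S \ del = {open(d_bay_hall), open(d_hall_office), open(d_lab_bay)}
  ∪ add   = {at(lab), open(d_bay_hall), open(d_hall_office), open(d_lab_bay)}

== RESULT ==
["at(lab)", "open(d_bay_hall)", "open(d_hall_office)", "open(d_lab_bay)"]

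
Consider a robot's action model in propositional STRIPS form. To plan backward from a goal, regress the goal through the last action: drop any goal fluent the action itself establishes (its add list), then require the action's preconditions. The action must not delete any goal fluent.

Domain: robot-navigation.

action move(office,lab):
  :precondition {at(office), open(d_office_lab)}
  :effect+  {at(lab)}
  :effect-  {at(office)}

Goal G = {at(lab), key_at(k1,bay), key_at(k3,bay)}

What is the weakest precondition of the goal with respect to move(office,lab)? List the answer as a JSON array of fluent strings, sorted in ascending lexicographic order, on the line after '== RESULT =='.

Compute (G \ add) ∪ pre:
  G ∩ del = {}  (empty — regression defined)
  G \ add = {at(lab), key_at(k1,bay), key_at(k3,bay)} \ {at(lab)} = {key_at(k1,bay), key_at(k3,bay)}
  ∪ pre   = {key_at(k1,bay), key_at(k3,bay)} ∪ {at(office), open(d_office_lab)}
          = {at(office), key_at(k1,bay), key_at(k3,bay), open(d_office_lab)}

== RESULT ==
["at(office)", "key_at(k1,bay)", "key_at(k3,bay)", "open(d_office_lab)"]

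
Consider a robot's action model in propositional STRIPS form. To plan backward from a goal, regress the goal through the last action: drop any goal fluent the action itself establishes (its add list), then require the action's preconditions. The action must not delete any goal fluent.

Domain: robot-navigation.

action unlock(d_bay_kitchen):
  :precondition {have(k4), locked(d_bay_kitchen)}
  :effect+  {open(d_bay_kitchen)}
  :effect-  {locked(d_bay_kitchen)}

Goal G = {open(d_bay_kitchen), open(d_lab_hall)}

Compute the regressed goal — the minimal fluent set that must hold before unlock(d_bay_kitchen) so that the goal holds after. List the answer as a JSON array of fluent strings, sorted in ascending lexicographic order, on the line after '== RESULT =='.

Regress:
  G ∩ del = {}  (empty — regression defined)
  G \ add = {open(d_bay_kitchen), open(d_lab_hall)} \ {open(d_bay_kitchen)} = {open(d_lab_hall)}
  ∪ pre   = {open(d_lab_hall)} ∪ {have(k4), locked(d_bay_kitchen)}
          = {have(k4), locked(d_bay_kitchen), open(d_lab_hall)}

== RESULT ==
["have(k4)", "locked(d_bay_kitchen)", "open(d_lab_hall)"]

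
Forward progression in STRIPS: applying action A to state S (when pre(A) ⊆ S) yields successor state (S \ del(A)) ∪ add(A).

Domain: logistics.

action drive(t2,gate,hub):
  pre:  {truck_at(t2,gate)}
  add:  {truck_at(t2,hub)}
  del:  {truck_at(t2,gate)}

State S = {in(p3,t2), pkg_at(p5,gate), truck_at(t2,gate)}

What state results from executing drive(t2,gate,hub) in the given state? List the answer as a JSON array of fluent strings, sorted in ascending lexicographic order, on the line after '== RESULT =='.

Progress:
  pre ⊆ S: {truck_at(t2,gate)} ⊆ S  — applicable
  S \ del = {in(p3,t2), pkg_at(p5,gate)}
  ∪ add   = {in(p3,t2), pkg_at(p5,gate), truck_at(t2,hub)}

== RESULT ==
["in(p3,t2)", "pkg_at(p5,gate)", "truck_at(t2,hub)"]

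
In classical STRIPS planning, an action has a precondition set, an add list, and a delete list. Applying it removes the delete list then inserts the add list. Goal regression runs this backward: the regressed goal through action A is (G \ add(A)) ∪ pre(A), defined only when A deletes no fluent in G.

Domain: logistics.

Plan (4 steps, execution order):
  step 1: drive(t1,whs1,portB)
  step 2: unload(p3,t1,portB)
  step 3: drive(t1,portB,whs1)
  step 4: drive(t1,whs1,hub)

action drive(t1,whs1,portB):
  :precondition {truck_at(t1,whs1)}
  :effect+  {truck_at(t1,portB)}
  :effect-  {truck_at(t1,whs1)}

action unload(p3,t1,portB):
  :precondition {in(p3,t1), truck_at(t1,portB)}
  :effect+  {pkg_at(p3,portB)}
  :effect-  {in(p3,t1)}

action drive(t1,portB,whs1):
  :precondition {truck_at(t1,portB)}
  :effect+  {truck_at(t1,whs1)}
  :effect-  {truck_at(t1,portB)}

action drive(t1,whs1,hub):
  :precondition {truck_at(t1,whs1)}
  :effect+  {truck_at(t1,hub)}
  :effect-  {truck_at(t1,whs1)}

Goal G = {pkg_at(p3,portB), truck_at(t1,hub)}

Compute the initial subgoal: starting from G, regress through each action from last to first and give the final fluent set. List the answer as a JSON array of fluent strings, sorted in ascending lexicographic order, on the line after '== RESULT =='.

Work backward from the goal:
  through step 4 (drive(t1,whs1,hub)): drop {truck_at(t1,hub)}, keep {pkg_at(p3,portB)}, require {truck_at(t1,whs1)}
    → {pkg_at(p3,portB), truck_at(t1,whs1)}
  through step 3 (drive(t1,portB,whs1)): drop {truck_at(t1,whs1)}, keep {pkg_at(p3,portB)}, require {truck_at(t1,portB)}
    → {pkg_at(p3,portB), truck_at(t1,portB)}
  through step 2 (unload(p3,t1,portB)): drop {pkg_at(p3,portB)}, keep {truck_at(t1,portB)}, require {in(p3,t1), truck_at(t1,portB)}
    → {in(p3,t1), truck_at(t1,portB)}
  through step 1 (drive(t1,whs1,portB)): drop {truck_at(t1,portB)}, keep {in(p3,t1)}, require {truck_at(t1,whs1)}
    → {in(p3,t1), truck_at(t1,whs1)}

== RESULT ==
["in(p3,t1)", "truck_at(t1,whs1)"]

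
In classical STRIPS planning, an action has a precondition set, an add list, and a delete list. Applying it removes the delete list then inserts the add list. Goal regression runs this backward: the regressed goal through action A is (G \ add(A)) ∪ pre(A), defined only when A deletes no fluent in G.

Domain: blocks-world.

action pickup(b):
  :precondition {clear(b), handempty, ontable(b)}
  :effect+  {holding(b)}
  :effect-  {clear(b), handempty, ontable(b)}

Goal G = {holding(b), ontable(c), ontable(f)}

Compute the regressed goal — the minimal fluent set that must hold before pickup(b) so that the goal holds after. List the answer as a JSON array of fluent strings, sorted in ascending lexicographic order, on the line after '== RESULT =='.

Regress:
  G ∩ del = {}  (empty — regression defined)
  G \ add = {holding(b), ontable(c), ontable(f)} \ {holding(b)} = {ontable(c), ontable(f)}
  ∪ pre   = {ontable(c), ontable(f)} ∪ {clear(b), handempty, ontable(b)}
          = {clear(b), handempty, ontable(b), ontable(c), ontable(f)}

== RESULT ==
["clear(b)", "handempty", "ontable(b)", "ontable(c)", "ontable(f)"]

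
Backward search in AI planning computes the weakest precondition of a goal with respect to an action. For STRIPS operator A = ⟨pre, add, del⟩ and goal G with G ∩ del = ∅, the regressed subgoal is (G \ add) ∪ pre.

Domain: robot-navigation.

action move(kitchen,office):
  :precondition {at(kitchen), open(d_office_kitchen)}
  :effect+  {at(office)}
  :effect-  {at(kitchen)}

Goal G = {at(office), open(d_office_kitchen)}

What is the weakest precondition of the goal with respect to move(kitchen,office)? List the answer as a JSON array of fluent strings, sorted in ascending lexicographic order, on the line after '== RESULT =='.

Compute (G \ add) ∪ pre:
  G ∩ del = {}  (empty — regression defined)
  G \ add = {at(office), open(d_office_kitchen)} \ {at(office)} = {open(d_office_kitchen)}
  ∪ pre   = {open(d_office_kitchen)} ∪ {at(kitchen), open(d_office_kitchen)}
          = {at(kitchen), open(d_office_kitchen)}

== RESULT ==
["at(kitchen)", "open(d_office_kitchen)"]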